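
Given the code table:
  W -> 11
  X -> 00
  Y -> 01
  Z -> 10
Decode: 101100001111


Decoding:
10 -> Z
11 -> W
00 -> X
00 -> X
11 -> W
11 -> W


Result: ZWXXWW


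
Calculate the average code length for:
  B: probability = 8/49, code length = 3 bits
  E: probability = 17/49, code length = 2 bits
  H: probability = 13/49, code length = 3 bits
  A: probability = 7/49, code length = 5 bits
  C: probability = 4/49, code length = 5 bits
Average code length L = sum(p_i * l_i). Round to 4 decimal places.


Weighted contributions p_i * l_i:
  B: (8/49) * 3 = 24/49
  E: (17/49) * 2 = 34/49
  H: (13/49) * 3 = 39/49
  A: (7/49) * 5 = 35/49
  C: (4/49) * 5 = 20/49
Sum = (24 + 34 + 39 + 35 + 20)/49 = 152/49

L = 152/49 = 3.1020 bits/symbol


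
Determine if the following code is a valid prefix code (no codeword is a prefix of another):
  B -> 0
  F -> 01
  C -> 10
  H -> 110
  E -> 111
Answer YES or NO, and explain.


Checking each pair (does one codeword prefix another?):
  B='0' vs F='01': prefix -- VIOLATION

NO -- this is NOT a valid prefix code. B (0) is a prefix of F (01).


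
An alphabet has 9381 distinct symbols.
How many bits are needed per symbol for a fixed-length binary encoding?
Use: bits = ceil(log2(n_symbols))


log2(9381) = 13.1955
Bracket: 2^13 = 8192 < 9381 <= 2^14 = 16384
So ceil(log2(9381)) = 14

bits = ceil(log2(9381)) = ceil(13.1955) = 14 bits


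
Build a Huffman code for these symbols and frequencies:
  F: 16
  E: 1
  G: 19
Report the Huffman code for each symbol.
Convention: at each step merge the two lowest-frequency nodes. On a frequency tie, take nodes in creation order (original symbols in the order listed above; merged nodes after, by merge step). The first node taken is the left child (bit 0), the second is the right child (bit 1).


Huffman tree construction:
Step 1: Merge E(1) + F(16) = 17
Step 2: Merge (E+F)(17) + G(19) = 36
Read each symbol's code off the tree from the root (left child = 0, right child = 1).

Codes:
  F: 01 (length 2)
  E: 00 (length 2)
  G: 1 (length 1)
Average code length: 53/36 = 1.4722 bits/symbol


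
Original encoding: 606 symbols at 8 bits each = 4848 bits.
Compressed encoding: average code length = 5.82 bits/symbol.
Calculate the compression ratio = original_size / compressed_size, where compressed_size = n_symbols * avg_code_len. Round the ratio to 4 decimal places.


original_size = n_symbols * orig_bits = 606 * 8 = 4848 bits
compressed_size = n_symbols * avg_code_len = 606 * 5.82 = 3526.92 bits
ratio = original_size / compressed_size = 4848 / 3526.92 = 1.3746

Compression ratio = 1.3746


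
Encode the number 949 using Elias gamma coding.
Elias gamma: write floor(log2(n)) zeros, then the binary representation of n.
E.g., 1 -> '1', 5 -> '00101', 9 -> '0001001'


num_bits = floor(log2(949)) + 1 = 10
leading_zeros = num_bits - 1 = 9
binary(949) = 1110110101

Elias gamma(949) = '000000000' + '1110110101' = 0000000001110110101 (19 bits)


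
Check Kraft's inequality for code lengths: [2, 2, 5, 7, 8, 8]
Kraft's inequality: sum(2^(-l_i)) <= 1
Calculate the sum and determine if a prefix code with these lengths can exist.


Sum = 2^(-2) + 2^(-2) + 2^(-5) + 2^(-7) + 2^(-8) + 2^(-8)
    = 0.25 + 0.25 + 0.03125 + 0.0078125 + 0.00390625 + 0.00390625
    = 140/256 = 0.546875
Since 0.546875 <= 1, Kraft's inequality IS satisfied.
A prefix code with these lengths CAN exist.

Kraft sum = 0.546875. Satisfied.


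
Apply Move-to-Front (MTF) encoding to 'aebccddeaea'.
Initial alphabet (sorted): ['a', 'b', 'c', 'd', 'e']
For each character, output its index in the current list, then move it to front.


MTF encoding:
'a': index 0 in ['a', 'b', 'c', 'd', 'e'] -> ['a', 'b', 'c', 'd', 'e']
'e': index 4 in ['a', 'b', 'c', 'd', 'e'] -> ['e', 'a', 'b', 'c', 'd']
'b': index 2 in ['e', 'a', 'b', 'c', 'd'] -> ['b', 'e', 'a', 'c', 'd']
'c': index 3 in ['b', 'e', 'a', 'c', 'd'] -> ['c', 'b', 'e', 'a', 'd']
'c': index 0 in ['c', 'b', 'e', 'a', 'd'] -> ['c', 'b', 'e', 'a', 'd']
'd': index 4 in ['c', 'b', 'e', 'a', 'd'] -> ['d', 'c', 'b', 'e', 'a']
'd': index 0 in ['d', 'c', 'b', 'e', 'a'] -> ['d', 'c', 'b', 'e', 'a']
'e': index 3 in ['d', 'c', 'b', 'e', 'a'] -> ['e', 'd', 'c', 'b', 'a']
'a': index 4 in ['e', 'd', 'c', 'b', 'a'] -> ['a', 'e', 'd', 'c', 'b']
'e': index 1 in ['a', 'e', 'd', 'c', 'b'] -> ['e', 'a', 'd', 'c', 'b']
'a': index 1 in ['e', 'a', 'd', 'c', 'b'] -> ['a', 'e', 'd', 'c', 'b']


Output: [0, 4, 2, 3, 0, 4, 0, 3, 4, 1, 1]


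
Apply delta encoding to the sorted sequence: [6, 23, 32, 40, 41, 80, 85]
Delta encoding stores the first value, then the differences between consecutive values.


First value: 6
Deltas:
  23 - 6 = 17
  32 - 23 = 9
  40 - 32 = 8
  41 - 40 = 1
  80 - 41 = 39
  85 - 80 = 5


Delta encoded: [6, 17, 9, 8, 1, 39, 5]


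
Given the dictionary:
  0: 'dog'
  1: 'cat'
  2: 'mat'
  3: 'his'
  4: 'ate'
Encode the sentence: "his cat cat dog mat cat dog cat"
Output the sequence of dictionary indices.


Look up each word in the dictionary:
  'his' -> 3
  'cat' -> 1
  'cat' -> 1
  'dog' -> 0
  'mat' -> 2
  'cat' -> 1
  'dog' -> 0
  'cat' -> 1

Encoded: [3, 1, 1, 0, 2, 1, 0, 1]


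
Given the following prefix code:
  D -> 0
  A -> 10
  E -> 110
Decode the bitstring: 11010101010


Decoding step by step:
Bits 110 -> E
Bits 10 -> A
Bits 10 -> A
Bits 10 -> A
Bits 10 -> A


Decoded message: EAAAA


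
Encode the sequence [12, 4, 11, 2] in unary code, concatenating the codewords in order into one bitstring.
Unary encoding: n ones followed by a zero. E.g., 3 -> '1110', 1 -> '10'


Encode each number as n ones followed by a terminating 0:
  12 -> 1111111111110 (13 bits)
  4 -> 11110 (5 bits)
  11 -> 111111111110 (12 bits)
  2 -> 110 (3 bits)
Total length = 13 + 5 + 12 + 3 = 33 bits.

Unary([12, 4, 11, 2]) = 111111111111011110111111111110110 (33 bits)


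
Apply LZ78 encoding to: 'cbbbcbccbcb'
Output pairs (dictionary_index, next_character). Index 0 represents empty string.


LZ78 encoding steps:
Dictionary: {0: ''}
Step 1: w='' (idx 0), next='c' -> output (0, 'c'), add 'c' as idx 1
Step 2: w='' (idx 0), next='b' -> output (0, 'b'), add 'b' as idx 2
Step 3: w='b' (idx 2), next='b' -> output (2, 'b'), add 'bb' as idx 3
Step 4: w='c' (idx 1), next='b' -> output (1, 'b'), add 'cb' as idx 4
Step 5: w='c' (idx 1), next='c' -> output (1, 'c'), add 'cc' as idx 5
Step 6: w='b' (idx 2), next='c' -> output (2, 'c'), add 'bc' as idx 6
Step 7: w='b' (idx 2), end of input -> output (2, '')


Encoded: [(0, 'c'), (0, 'b'), (2, 'b'), (1, 'b'), (1, 'c'), (2, 'c'), (2, '')]


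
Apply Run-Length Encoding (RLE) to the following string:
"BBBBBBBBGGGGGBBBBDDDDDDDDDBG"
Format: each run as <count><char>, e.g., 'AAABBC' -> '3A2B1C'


Scanning runs left to right:
  i=0: run of 'B' x 8 -> '8B'
  i=8: run of 'G' x 5 -> '5G'
  i=13: run of 'B' x 4 -> '4B'
  i=17: run of 'D' x 9 -> '9D'
  i=26: run of 'B' x 1 -> '1B'
  i=27: run of 'G' x 1 -> '1G'

RLE = 8B5G4B9D1B1G


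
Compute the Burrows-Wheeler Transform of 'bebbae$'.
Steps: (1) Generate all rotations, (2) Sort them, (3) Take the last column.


Rotations (sorted):
  0: $bebbae -> last char: e
  1: ae$bebb -> last char: b
  2: bae$beb -> last char: b
  3: bbae$be -> last char: e
  4: bebbae$ -> last char: $
  5: e$bebba -> last char: a
  6: ebbae$b -> last char: b


BWT = ebbe$ab


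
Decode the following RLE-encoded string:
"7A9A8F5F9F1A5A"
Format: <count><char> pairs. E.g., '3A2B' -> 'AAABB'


Expanding each <count><char> pair:
  7A -> 'AAAAAAA'
  9A -> 'AAAAAAAAA'
  8F -> 'FFFFFFFF'
  5F -> 'FFFFF'
  9F -> 'FFFFFFFFF'
  1A -> 'A'
  5A -> 'AAAAA'

Decoded = AAAAAAAAAAAAAAAAFFFFFFFFFFFFFFFFFFFFFFAAAAAA


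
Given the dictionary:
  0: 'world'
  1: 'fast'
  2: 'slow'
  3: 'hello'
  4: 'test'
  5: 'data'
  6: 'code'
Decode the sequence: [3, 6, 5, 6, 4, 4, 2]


Look up each index in the dictionary:
  3 -> 'hello'
  6 -> 'code'
  5 -> 'data'
  6 -> 'code'
  4 -> 'test'
  4 -> 'test'
  2 -> 'slow'

Decoded: "hello code data code test test slow"


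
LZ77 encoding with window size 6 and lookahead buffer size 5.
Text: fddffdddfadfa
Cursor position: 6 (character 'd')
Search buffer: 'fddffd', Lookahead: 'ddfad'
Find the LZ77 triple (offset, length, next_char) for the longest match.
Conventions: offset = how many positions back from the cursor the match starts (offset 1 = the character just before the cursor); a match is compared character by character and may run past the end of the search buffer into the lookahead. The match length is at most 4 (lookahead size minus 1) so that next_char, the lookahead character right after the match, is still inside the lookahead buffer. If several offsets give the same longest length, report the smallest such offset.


Try each offset into the search buffer:
  offset=1 (pos 5, char 'd'): match length 2
  offset=2 (pos 4, char 'f'): match length 0
  offset=3 (pos 3, char 'f'): match length 0
  offset=4 (pos 2, char 'd'): match length 1
  offset=5 (pos 1, char 'd'): match length 3
  offset=6 (pos 0, char 'f'): match length 0
Longest match has length 3 at offset 5.
next_char = character at position 6 + 3 = 9 -> 'a'

Best match: offset=5, length=3 (matching 'ddf' starting at position 1)
LZ77 triple: (5, 3, 'a')


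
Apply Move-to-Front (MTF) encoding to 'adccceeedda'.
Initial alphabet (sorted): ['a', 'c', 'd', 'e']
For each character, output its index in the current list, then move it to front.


MTF encoding:
'a': index 0 in ['a', 'c', 'd', 'e'] -> ['a', 'c', 'd', 'e']
'd': index 2 in ['a', 'c', 'd', 'e'] -> ['d', 'a', 'c', 'e']
'c': index 2 in ['d', 'a', 'c', 'e'] -> ['c', 'd', 'a', 'e']
'c': index 0 in ['c', 'd', 'a', 'e'] -> ['c', 'd', 'a', 'e']
'c': index 0 in ['c', 'd', 'a', 'e'] -> ['c', 'd', 'a', 'e']
'e': index 3 in ['c', 'd', 'a', 'e'] -> ['e', 'c', 'd', 'a']
'e': index 0 in ['e', 'c', 'd', 'a'] -> ['e', 'c', 'd', 'a']
'e': index 0 in ['e', 'c', 'd', 'a'] -> ['e', 'c', 'd', 'a']
'd': index 2 in ['e', 'c', 'd', 'a'] -> ['d', 'e', 'c', 'a']
'd': index 0 in ['d', 'e', 'c', 'a'] -> ['d', 'e', 'c', 'a']
'a': index 3 in ['d', 'e', 'c', 'a'] -> ['a', 'd', 'e', 'c']


Output: [0, 2, 2, 0, 0, 3, 0, 0, 2, 0, 3]


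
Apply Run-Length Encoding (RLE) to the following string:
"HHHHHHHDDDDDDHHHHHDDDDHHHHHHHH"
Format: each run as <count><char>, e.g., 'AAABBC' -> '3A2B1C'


Scanning runs left to right:
  i=0: run of 'H' x 7 -> '7H'
  i=7: run of 'D' x 6 -> '6D'
  i=13: run of 'H' x 5 -> '5H'
  i=18: run of 'D' x 4 -> '4D'
  i=22: run of 'H' x 8 -> '8H'

RLE = 7H6D5H4D8H


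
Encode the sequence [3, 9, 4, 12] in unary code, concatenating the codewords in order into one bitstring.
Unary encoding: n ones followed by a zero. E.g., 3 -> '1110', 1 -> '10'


Encode each number as n ones followed by a terminating 0:
  3 -> 1110 (4 bits)
  9 -> 1111111110 (10 bits)
  4 -> 11110 (5 bits)
  12 -> 1111111111110 (13 bits)
Total length = 4 + 10 + 5 + 13 = 32 bits.

Unary([3, 9, 4, 12]) = 11101111111110111101111111111110 (32 bits)


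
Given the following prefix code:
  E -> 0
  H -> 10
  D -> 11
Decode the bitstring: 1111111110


Decoding step by step:
Bits 11 -> D
Bits 11 -> D
Bits 11 -> D
Bits 11 -> D
Bits 10 -> H


Decoded message: DDDDH


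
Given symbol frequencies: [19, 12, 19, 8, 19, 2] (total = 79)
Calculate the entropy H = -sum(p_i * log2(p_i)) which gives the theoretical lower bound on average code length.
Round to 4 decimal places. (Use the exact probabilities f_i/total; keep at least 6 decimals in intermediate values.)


Per-symbol terms -p_i * log2(p_i) with p_i = f_i/79:
  p = 19/79 = 0.240506: log2(p) = -2.055853, -p*log2(p) = 0.494446
  p = 12/79 = 0.151899: log2(p) = -2.718818, -p*log2(p) = 0.412985
  p = 19/79 = 0.240506: log2(p) = -2.055853, -p*log2(p) = 0.494446
  p = 8/79 = 0.101266: log2(p) = -3.303781, -p*log2(p) = 0.334560
  p = 19/79 = 0.240506: log2(p) = -2.055853, -p*log2(p) = 0.494446
  p = 2/79 = 0.025316: log2(p) = -5.303781, -p*log2(p) = 0.134273
H = 0.494446 + 0.412985 + 0.494446 + 0.334560 + 0.494446 + 0.134273 = 2.365156

H = 2.3652 bits/symbol


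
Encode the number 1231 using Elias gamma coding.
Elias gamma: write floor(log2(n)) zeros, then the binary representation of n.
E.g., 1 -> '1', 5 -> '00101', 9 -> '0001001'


num_bits = floor(log2(1231)) + 1 = 11
leading_zeros = num_bits - 1 = 10
binary(1231) = 10011001111

Elias gamma(1231) = '0000000000' + '10011001111' = 000000000010011001111 (21 bits)


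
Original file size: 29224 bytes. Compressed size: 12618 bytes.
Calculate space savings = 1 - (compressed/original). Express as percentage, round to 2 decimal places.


ratio = compressed/original = 12618/29224 = 0.431768
savings = 1 - ratio = 1 - 0.431768 = 0.568232
as a percentage: 0.568232 * 100 = 56.82%

Space savings = 1 - 12618/29224 = 56.82%


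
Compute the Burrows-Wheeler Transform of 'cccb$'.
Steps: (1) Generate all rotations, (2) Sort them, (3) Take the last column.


Rotations (sorted):
  0: $cccb -> last char: b
  1: b$ccc -> last char: c
  2: cb$cc -> last char: c
  3: ccb$c -> last char: c
  4: cccb$ -> last char: $


BWT = bccc$


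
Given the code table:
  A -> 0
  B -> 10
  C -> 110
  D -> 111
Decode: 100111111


Decoding:
10 -> B
0 -> A
111 -> D
111 -> D


Result: BADD


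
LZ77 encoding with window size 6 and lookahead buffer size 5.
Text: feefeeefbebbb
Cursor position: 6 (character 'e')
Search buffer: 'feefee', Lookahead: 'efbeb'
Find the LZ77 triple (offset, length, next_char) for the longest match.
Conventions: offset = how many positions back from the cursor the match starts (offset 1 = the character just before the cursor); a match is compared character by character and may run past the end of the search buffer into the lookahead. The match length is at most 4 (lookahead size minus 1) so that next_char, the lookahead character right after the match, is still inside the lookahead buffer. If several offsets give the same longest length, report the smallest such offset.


Try each offset into the search buffer:
  offset=1 (pos 5, char 'e'): match length 1
  offset=2 (pos 4, char 'e'): match length 1
  offset=3 (pos 3, char 'f'): match length 0
  offset=4 (pos 2, char 'e'): match length 2
  offset=5 (pos 1, char 'e'): match length 1
  offset=6 (pos 0, char 'f'): match length 0
Longest match has length 2 at offset 4.
next_char = character at position 6 + 2 = 8 -> 'b'

Best match: offset=4, length=2 (matching 'ef' starting at position 2)
LZ77 triple: (4, 2, 'b')


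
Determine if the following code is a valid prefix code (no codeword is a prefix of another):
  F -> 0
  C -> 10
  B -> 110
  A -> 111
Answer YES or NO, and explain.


Checking each pair (does one codeword prefix another?):
  F='0' vs C='10': no prefix
  F='0' vs B='110': no prefix
  F='0' vs A='111': no prefix
  C='10' vs F='0': no prefix
  C='10' vs B='110': no prefix
  C='10' vs A='111': no prefix
  B='110' vs F='0': no prefix
  B='110' vs C='10': no prefix
  B='110' vs A='111': no prefix
  A='111' vs F='0': no prefix
  A='111' vs C='10': no prefix
  A='111' vs B='110': no prefix
No violation found over all pairs.

YES -- this is a valid prefix code. No codeword is a prefix of any other codeword.


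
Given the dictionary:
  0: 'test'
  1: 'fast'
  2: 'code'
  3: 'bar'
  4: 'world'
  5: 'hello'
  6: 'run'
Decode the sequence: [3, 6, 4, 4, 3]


Look up each index in the dictionary:
  3 -> 'bar'
  6 -> 'run'
  4 -> 'world'
  4 -> 'world'
  3 -> 'bar'

Decoded: "bar run world world bar"


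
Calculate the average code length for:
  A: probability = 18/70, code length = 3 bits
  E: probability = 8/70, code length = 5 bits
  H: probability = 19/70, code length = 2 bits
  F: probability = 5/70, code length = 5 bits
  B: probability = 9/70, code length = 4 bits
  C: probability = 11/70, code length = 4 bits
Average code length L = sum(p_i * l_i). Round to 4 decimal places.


Weighted contributions p_i * l_i:
  A: (18/70) * 3 = 54/70
  E: (8/70) * 5 = 40/70
  H: (19/70) * 2 = 38/70
  F: (5/70) * 5 = 25/70
  B: (9/70) * 4 = 36/70
  C: (11/70) * 4 = 44/70
Sum = (54 + 40 + 38 + 25 + 36 + 44)/70 = 237/70

L = 237/70 = 3.3857 bits/symbol


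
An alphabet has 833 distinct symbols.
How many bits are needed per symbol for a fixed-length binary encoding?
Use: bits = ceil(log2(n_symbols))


log2(833) = 9.7022
Bracket: 2^9 = 512 < 833 <= 2^10 = 1024
So ceil(log2(833)) = 10

bits = ceil(log2(833)) = ceil(9.7022) = 10 bits


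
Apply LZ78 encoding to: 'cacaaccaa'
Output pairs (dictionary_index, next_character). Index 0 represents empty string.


LZ78 encoding steps:
Dictionary: {0: ''}
Step 1: w='' (idx 0), next='c' -> output (0, 'c'), add 'c' as idx 1
Step 2: w='' (idx 0), next='a' -> output (0, 'a'), add 'a' as idx 2
Step 3: w='c' (idx 1), next='a' -> output (1, 'a'), add 'ca' as idx 3
Step 4: w='a' (idx 2), next='c' -> output (2, 'c'), add 'ac' as idx 4
Step 5: w='ca' (idx 3), next='a' -> output (3, 'a'), add 'caa' as idx 5


Encoded: [(0, 'c'), (0, 'a'), (1, 'a'), (2, 'c'), (3, 'a')]


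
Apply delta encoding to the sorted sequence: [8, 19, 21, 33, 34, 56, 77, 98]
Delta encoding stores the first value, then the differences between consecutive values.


First value: 8
Deltas:
  19 - 8 = 11
  21 - 19 = 2
  33 - 21 = 12
  34 - 33 = 1
  56 - 34 = 22
  77 - 56 = 21
  98 - 77 = 21


Delta encoded: [8, 11, 2, 12, 1, 22, 21, 21]


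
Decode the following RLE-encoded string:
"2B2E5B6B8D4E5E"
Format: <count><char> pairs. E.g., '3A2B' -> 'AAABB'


Expanding each <count><char> pair:
  2B -> 'BB'
  2E -> 'EE'
  5B -> 'BBBBB'
  6B -> 'BBBBBB'
  8D -> 'DDDDDDDD'
  4E -> 'EEEE'
  5E -> 'EEEEE'

Decoded = BBEEBBBBBBBBBBBDDDDDDDDEEEEEEEEE


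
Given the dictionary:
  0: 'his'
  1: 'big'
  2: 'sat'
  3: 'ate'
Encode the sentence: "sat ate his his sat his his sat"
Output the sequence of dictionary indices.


Look up each word in the dictionary:
  'sat' -> 2
  'ate' -> 3
  'his' -> 0
  'his' -> 0
  'sat' -> 2
  'his' -> 0
  'his' -> 0
  'sat' -> 2

Encoded: [2, 3, 0, 0, 2, 0, 0, 2]


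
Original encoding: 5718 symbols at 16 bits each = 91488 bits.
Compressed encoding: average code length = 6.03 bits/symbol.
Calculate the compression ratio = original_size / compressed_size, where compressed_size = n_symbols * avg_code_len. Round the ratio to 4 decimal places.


original_size = n_symbols * orig_bits = 5718 * 16 = 91488 bits
compressed_size = n_symbols * avg_code_len = 5718 * 6.03 = 34479.54 bits
ratio = original_size / compressed_size = 91488 / 34479.54 = 2.6534

Compression ratio = 2.6534


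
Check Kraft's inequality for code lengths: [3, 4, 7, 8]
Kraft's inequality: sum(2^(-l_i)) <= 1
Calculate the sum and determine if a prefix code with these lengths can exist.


Sum = 2^(-3) + 2^(-4) + 2^(-7) + 2^(-8)
    = 0.125 + 0.0625 + 0.0078125 + 0.00390625
    = 51/256 = 0.19921875
Since 0.19921875 <= 1, Kraft's inequality IS satisfied.
A prefix code with these lengths CAN exist.

Kraft sum = 0.19921875. Satisfied.


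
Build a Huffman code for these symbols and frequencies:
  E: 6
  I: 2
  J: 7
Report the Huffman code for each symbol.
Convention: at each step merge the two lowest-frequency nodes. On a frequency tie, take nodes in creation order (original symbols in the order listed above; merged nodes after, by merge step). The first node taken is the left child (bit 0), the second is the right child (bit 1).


Huffman tree construction:
Step 1: Merge I(2) + E(6) = 8
Step 2: Merge J(7) + (I+E)(8) = 15
Read each symbol's code off the tree from the root (left child = 0, right child = 1).

Codes:
  E: 11 (length 2)
  I: 10 (length 2)
  J: 0 (length 1)
Average code length: 23/15 = 1.5333 bits/symbol


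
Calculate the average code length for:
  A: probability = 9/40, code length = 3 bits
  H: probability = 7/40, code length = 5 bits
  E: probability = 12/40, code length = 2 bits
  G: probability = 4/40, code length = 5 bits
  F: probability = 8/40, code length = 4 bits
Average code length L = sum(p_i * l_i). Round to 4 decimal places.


Weighted contributions p_i * l_i:
  A: (9/40) * 3 = 27/40
  H: (7/40) * 5 = 35/40
  E: (12/40) * 2 = 24/40
  G: (4/40) * 5 = 20/40
  F: (8/40) * 4 = 32/40
Sum = (27 + 35 + 24 + 20 + 32)/40 = 138/40

L = 138/40 = 3.4500 bits/symbol


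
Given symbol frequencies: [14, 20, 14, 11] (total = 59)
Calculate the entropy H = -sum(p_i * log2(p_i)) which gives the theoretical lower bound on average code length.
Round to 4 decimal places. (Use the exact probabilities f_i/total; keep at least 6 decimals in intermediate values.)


Per-symbol terms -p_i * log2(p_i) with p_i = f_i/59:
  p = 14/59 = 0.237288: log2(p) = -2.075288, -p*log2(p) = 0.492441
  p = 20/59 = 0.338983: log2(p) = -1.560715, -p*log2(p) = 0.529056
  p = 14/59 = 0.237288: log2(p) = -2.075288, -p*log2(p) = 0.492441
  p = 11/59 = 0.186441: log2(p) = -2.423211, -p*log2(p) = 0.451785
H = 0.492441 + 0.529056 + 0.492441 + 0.451785 = 1.965723

H = 1.9657 bits/symbol


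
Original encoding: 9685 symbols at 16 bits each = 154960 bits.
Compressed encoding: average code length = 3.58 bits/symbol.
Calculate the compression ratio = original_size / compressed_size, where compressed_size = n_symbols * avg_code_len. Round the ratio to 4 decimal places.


original_size = n_symbols * orig_bits = 9685 * 16 = 154960 bits
compressed_size = n_symbols * avg_code_len = 9685 * 3.58 = 34672.3 bits
ratio = original_size / compressed_size = 154960 / 34672.3 = 4.4693

Compression ratio = 4.4693


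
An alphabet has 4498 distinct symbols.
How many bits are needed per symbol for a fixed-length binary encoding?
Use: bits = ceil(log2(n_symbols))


log2(4498) = 12.1351
Bracket: 2^12 = 4096 < 4498 <= 2^13 = 8192
So ceil(log2(4498)) = 13

bits = ceil(log2(4498)) = ceil(12.1351) = 13 bits


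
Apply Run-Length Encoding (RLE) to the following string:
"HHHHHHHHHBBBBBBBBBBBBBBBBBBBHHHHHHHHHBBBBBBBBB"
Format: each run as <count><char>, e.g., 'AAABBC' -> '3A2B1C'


Scanning runs left to right:
  i=0: run of 'H' x 9 -> '9H'
  i=9: run of 'B' x 19 -> '19B'
  i=28: run of 'H' x 9 -> '9H'
  i=37: run of 'B' x 9 -> '9B'

RLE = 9H19B9H9B


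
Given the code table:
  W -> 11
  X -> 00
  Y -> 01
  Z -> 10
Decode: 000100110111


Decoding:
00 -> X
01 -> Y
00 -> X
11 -> W
01 -> Y
11 -> W


Result: XYXWYW


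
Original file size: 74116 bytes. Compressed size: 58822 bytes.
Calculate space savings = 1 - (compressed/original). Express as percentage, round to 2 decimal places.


ratio = compressed/original = 58822/74116 = 0.793648
savings = 1 - ratio = 1 - 0.793648 = 0.206352
as a percentage: 0.206352 * 100 = 20.64%

Space savings = 1 - 58822/74116 = 20.64%


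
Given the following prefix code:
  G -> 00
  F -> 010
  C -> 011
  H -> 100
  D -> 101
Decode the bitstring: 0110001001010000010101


Decoding step by step:
Bits 011 -> C
Bits 00 -> G
Bits 010 -> F
Bits 010 -> F
Bits 100 -> H
Bits 00 -> G
Bits 010 -> F
Bits 101 -> D


Decoded message: CGFFHGFD


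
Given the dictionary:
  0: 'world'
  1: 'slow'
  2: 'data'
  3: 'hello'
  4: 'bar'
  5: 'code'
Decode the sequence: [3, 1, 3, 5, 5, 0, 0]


Look up each index in the dictionary:
  3 -> 'hello'
  1 -> 'slow'
  3 -> 'hello'
  5 -> 'code'
  5 -> 'code'
  0 -> 'world'
  0 -> 'world'

Decoded: "hello slow hello code code world world"


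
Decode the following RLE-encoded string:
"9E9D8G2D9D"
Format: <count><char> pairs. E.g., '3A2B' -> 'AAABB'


Expanding each <count><char> pair:
  9E -> 'EEEEEEEEE'
  9D -> 'DDDDDDDDD'
  8G -> 'GGGGGGGG'
  2D -> 'DD'
  9D -> 'DDDDDDDDD'

Decoded = EEEEEEEEEDDDDDDDDDGGGGGGGGDDDDDDDDDDD


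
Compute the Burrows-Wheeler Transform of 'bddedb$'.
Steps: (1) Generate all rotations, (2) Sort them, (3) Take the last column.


Rotations (sorted):
  0: $bddedb -> last char: b
  1: b$bdded -> last char: d
  2: bddedb$ -> last char: $
  3: db$bdde -> last char: e
  4: ddedb$b -> last char: b
  5: dedb$bd -> last char: d
  6: edb$bdd -> last char: d


BWT = bd$ebdd


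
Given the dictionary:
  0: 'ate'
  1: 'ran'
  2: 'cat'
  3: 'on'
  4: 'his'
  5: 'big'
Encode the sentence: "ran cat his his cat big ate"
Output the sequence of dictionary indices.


Look up each word in the dictionary:
  'ran' -> 1
  'cat' -> 2
  'his' -> 4
  'his' -> 4
  'cat' -> 2
  'big' -> 5
  'ate' -> 0

Encoded: [1, 2, 4, 4, 2, 5, 0]


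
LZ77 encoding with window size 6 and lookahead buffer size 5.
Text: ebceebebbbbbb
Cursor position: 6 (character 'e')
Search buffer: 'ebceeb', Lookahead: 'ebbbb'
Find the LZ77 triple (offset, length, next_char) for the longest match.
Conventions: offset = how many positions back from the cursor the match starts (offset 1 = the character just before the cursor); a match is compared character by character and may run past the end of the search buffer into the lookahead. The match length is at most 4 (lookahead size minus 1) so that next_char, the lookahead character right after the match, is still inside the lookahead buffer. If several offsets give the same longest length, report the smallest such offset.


Try each offset into the search buffer:
  offset=1 (pos 5, char 'b'): match length 0
  offset=2 (pos 4, char 'e'): match length 2
  offset=3 (pos 3, char 'e'): match length 1
  offset=4 (pos 2, char 'c'): match length 0
  offset=5 (pos 1, char 'b'): match length 0
  offset=6 (pos 0, char 'e'): match length 2
Longest match has length 2, found at offsets 2, 6; take the smallest, offset 2.
next_char = character at position 6 + 2 = 8 -> 'b'

Best match: offset=2, length=2 (matching 'eb' starting at position 4)
LZ77 triple: (2, 2, 'b')


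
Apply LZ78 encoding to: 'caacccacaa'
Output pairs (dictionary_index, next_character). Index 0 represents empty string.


LZ78 encoding steps:
Dictionary: {0: ''}
Step 1: w='' (idx 0), next='c' -> output (0, 'c'), add 'c' as idx 1
Step 2: w='' (idx 0), next='a' -> output (0, 'a'), add 'a' as idx 2
Step 3: w='a' (idx 2), next='c' -> output (2, 'c'), add 'ac' as idx 3
Step 4: w='c' (idx 1), next='c' -> output (1, 'c'), add 'cc' as idx 4
Step 5: w='ac' (idx 3), next='a' -> output (3, 'a'), add 'aca' as idx 5
Step 6: w='a' (idx 2), end of input -> output (2, '')


Encoded: [(0, 'c'), (0, 'a'), (2, 'c'), (1, 'c'), (3, 'a'), (2, '')]


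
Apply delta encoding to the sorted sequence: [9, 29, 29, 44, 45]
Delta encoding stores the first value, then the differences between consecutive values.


First value: 9
Deltas:
  29 - 9 = 20
  29 - 29 = 0
  44 - 29 = 15
  45 - 44 = 1


Delta encoded: [9, 20, 0, 15, 1]


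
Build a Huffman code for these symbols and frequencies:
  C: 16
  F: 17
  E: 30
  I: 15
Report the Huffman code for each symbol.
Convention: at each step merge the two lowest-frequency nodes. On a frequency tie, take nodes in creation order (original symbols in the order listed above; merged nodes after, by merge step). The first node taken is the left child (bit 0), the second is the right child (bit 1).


Huffman tree construction:
Step 1: Merge I(15) + C(16) = 31
Step 2: Merge F(17) + E(30) = 47
Step 3: Merge (I+C)(31) + (F+E)(47) = 78
Read each symbol's code off the tree from the root (left child = 0, right child = 1).

Codes:
  C: 01 (length 2)
  F: 10 (length 2)
  E: 11 (length 2)
  I: 00 (length 2)
Average code length: 156/78 = 2.0000 bits/symbol


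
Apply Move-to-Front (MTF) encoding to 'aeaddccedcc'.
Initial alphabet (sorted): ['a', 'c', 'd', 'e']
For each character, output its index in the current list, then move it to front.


MTF encoding:
'a': index 0 in ['a', 'c', 'd', 'e'] -> ['a', 'c', 'd', 'e']
'e': index 3 in ['a', 'c', 'd', 'e'] -> ['e', 'a', 'c', 'd']
'a': index 1 in ['e', 'a', 'c', 'd'] -> ['a', 'e', 'c', 'd']
'd': index 3 in ['a', 'e', 'c', 'd'] -> ['d', 'a', 'e', 'c']
'd': index 0 in ['d', 'a', 'e', 'c'] -> ['d', 'a', 'e', 'c']
'c': index 3 in ['d', 'a', 'e', 'c'] -> ['c', 'd', 'a', 'e']
'c': index 0 in ['c', 'd', 'a', 'e'] -> ['c', 'd', 'a', 'e']
'e': index 3 in ['c', 'd', 'a', 'e'] -> ['e', 'c', 'd', 'a']
'd': index 2 in ['e', 'c', 'd', 'a'] -> ['d', 'e', 'c', 'a']
'c': index 2 in ['d', 'e', 'c', 'a'] -> ['c', 'd', 'e', 'a']
'c': index 0 in ['c', 'd', 'e', 'a'] -> ['c', 'd', 'e', 'a']


Output: [0, 3, 1, 3, 0, 3, 0, 3, 2, 2, 0]


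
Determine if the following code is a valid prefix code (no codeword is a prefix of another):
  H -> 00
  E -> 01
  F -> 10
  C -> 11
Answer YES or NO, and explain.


Checking each pair (does one codeword prefix another?):
  H='00' vs E='01': no prefix
  H='00' vs F='10': no prefix
  H='00' vs C='11': no prefix
  E='01' vs H='00': no prefix
  E='01' vs F='10': no prefix
  E='01' vs C='11': no prefix
  F='10' vs H='00': no prefix
  F='10' vs E='01': no prefix
  F='10' vs C='11': no prefix
  C='11' vs H='00': no prefix
  C='11' vs E='01': no prefix
  C='11' vs F='10': no prefix
No violation found over all pairs.

YES -- this is a valid prefix code. No codeword is a prefix of any other codeword.


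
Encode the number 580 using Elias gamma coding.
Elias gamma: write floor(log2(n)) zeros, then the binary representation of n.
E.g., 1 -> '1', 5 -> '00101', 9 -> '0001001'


num_bits = floor(log2(580)) + 1 = 10
leading_zeros = num_bits - 1 = 9
binary(580) = 1001000100

Elias gamma(580) = '000000000' + '1001000100' = 0000000001001000100 (19 bits)


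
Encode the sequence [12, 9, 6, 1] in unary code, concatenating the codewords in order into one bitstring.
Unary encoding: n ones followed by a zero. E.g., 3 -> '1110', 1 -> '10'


Encode each number as n ones followed by a terminating 0:
  12 -> 1111111111110 (13 bits)
  9 -> 1111111110 (10 bits)
  6 -> 1111110 (7 bits)
  1 -> 10 (2 bits)
Total length = 13 + 10 + 7 + 2 = 32 bits.

Unary([12, 9, 6, 1]) = 11111111111101111111110111111010 (32 bits)


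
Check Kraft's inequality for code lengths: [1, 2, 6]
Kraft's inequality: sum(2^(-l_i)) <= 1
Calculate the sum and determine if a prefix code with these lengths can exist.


Sum = 2^(-1) + 2^(-2) + 2^(-6)
    = 0.5 + 0.25 + 0.015625
    = 49/64 = 0.765625
Since 0.765625 <= 1, Kraft's inequality IS satisfied.
A prefix code with these lengths CAN exist.

Kraft sum = 0.765625. Satisfied.


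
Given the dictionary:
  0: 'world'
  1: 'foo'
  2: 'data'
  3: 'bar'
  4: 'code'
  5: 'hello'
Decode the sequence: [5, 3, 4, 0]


Look up each index in the dictionary:
  5 -> 'hello'
  3 -> 'bar'
  4 -> 'code'
  0 -> 'world'

Decoded: "hello bar code world"


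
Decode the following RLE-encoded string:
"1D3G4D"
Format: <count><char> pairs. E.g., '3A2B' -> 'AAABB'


Expanding each <count><char> pair:
  1D -> 'D'
  3G -> 'GGG'
  4D -> 'DDDD'

Decoded = DGGGDDDD


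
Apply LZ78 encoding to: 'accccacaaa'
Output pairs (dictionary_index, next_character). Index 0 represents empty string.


LZ78 encoding steps:
Dictionary: {0: ''}
Step 1: w='' (idx 0), next='a' -> output (0, 'a'), add 'a' as idx 1
Step 2: w='' (idx 0), next='c' -> output (0, 'c'), add 'c' as idx 2
Step 3: w='c' (idx 2), next='c' -> output (2, 'c'), add 'cc' as idx 3
Step 4: w='c' (idx 2), next='a' -> output (2, 'a'), add 'ca' as idx 4
Step 5: w='ca' (idx 4), next='a' -> output (4, 'a'), add 'caa' as idx 5
Step 6: w='a' (idx 1), end of input -> output (1, '')


Encoded: [(0, 'a'), (0, 'c'), (2, 'c'), (2, 'a'), (4, 'a'), (1, '')]


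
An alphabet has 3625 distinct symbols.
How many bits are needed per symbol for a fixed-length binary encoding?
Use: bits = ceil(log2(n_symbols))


log2(3625) = 11.8238
Bracket: 2^11 = 2048 < 3625 <= 2^12 = 4096
So ceil(log2(3625)) = 12

bits = ceil(log2(3625)) = ceil(11.8238) = 12 bits


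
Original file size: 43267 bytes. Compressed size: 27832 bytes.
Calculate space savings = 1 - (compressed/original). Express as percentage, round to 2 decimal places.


ratio = compressed/original = 27832/43267 = 0.643262
savings = 1 - ratio = 1 - 0.643262 = 0.356738
as a percentage: 0.356738 * 100 = 35.67%

Space savings = 1 - 27832/43267 = 35.67%


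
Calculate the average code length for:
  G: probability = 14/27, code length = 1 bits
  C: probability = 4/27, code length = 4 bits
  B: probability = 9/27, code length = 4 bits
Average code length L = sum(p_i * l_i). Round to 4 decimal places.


Weighted contributions p_i * l_i:
  G: (14/27) * 1 = 14/27
  C: (4/27) * 4 = 16/27
  B: (9/27) * 4 = 36/27
Sum = (14 + 16 + 36)/27 = 66/27

L = 66/27 = 2.4444 bits/symbol


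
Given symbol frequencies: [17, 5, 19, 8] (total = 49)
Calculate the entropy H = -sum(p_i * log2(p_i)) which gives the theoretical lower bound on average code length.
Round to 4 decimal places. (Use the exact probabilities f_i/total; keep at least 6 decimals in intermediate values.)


Per-symbol terms -p_i * log2(p_i) with p_i = f_i/49:
  p = 17/49 = 0.346939: log2(p) = -1.527247, -p*log2(p) = 0.529861
  p = 5/49 = 0.102041: log2(p) = -3.292782, -p*log2(p) = 0.335998
  p = 19/49 = 0.387755: log2(p) = -1.366782, -p*log2(p) = 0.529977
  p = 8/49 = 0.163265: log2(p) = -2.614710, -p*log2(p) = 0.426891
H = 0.529861 + 0.335998 + 0.529977 + 0.426891 = 1.822727

H = 1.8227 bits/symbol


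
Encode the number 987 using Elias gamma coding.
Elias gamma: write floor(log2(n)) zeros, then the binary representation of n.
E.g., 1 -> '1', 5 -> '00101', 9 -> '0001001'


num_bits = floor(log2(987)) + 1 = 10
leading_zeros = num_bits - 1 = 9
binary(987) = 1111011011

Elias gamma(987) = '000000000' + '1111011011' = 0000000001111011011 (19 bits)


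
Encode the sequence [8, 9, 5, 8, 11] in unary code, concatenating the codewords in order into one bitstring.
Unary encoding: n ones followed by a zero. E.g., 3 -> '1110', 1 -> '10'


Encode each number as n ones followed by a terminating 0:
  8 -> 111111110 (9 bits)
  9 -> 1111111110 (10 bits)
  5 -> 111110 (6 bits)
  8 -> 111111110 (9 bits)
  11 -> 111111111110 (12 bits)
Total length = 9 + 10 + 6 + 9 + 12 = 46 bits.

Unary([8, 9, 5, 8, 11]) = 1111111101111111110111110111111110111111111110 (46 bits)


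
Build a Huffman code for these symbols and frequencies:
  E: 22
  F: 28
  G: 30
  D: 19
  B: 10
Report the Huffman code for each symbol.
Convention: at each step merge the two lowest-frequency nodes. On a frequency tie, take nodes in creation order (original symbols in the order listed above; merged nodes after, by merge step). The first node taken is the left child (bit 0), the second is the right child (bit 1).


Huffman tree construction:
Step 1: Merge B(10) + D(19) = 29
Step 2: Merge E(22) + F(28) = 50
Step 3: Merge (B+D)(29) + G(30) = 59
Step 4: Merge (E+F)(50) + ((B+D)+G)(59) = 109
Read each symbol's code off the tree from the root (left child = 0, right child = 1).

Codes:
  E: 00 (length 2)
  F: 01 (length 2)
  G: 11 (length 2)
  D: 101 (length 3)
  B: 100 (length 3)
Average code length: 247/109 = 2.2661 bits/symbol


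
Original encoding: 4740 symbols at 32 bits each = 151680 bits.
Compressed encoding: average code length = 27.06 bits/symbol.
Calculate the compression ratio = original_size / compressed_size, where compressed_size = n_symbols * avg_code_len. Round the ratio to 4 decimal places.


original_size = n_symbols * orig_bits = 4740 * 32 = 151680 bits
compressed_size = n_symbols * avg_code_len = 4740 * 27.06 = 128264.4 bits
ratio = original_size / compressed_size = 151680 / 128264.4 = 1.1826

Compression ratio = 1.1826


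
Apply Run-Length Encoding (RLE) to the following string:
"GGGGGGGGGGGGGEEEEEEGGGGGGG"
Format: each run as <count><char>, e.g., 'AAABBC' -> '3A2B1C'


Scanning runs left to right:
  i=0: run of 'G' x 13 -> '13G'
  i=13: run of 'E' x 6 -> '6E'
  i=19: run of 'G' x 7 -> '7G'

RLE = 13G6E7G


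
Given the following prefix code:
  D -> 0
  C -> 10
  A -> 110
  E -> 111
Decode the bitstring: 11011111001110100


Decoding step by step:
Bits 110 -> A
Bits 111 -> E
Bits 110 -> A
Bits 0 -> D
Bits 111 -> E
Bits 0 -> D
Bits 10 -> C
Bits 0 -> D


Decoded message: AEADEDCD


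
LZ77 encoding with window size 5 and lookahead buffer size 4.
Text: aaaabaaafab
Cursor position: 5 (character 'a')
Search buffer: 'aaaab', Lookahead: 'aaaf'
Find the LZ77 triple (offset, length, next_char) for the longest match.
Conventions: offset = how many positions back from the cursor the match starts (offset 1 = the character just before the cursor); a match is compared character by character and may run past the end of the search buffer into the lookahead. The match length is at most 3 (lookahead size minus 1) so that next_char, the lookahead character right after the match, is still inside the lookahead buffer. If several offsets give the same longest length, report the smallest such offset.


Try each offset into the search buffer:
  offset=1 (pos 4, char 'b'): match length 0
  offset=2 (pos 3, char 'a'): match length 1
  offset=3 (pos 2, char 'a'): match length 2
  offset=4 (pos 1, char 'a'): match length 3
  offset=5 (pos 0, char 'a'): match length 3
Longest match has length 3, found at offsets 4, 5; take the smallest, offset 4.
next_char = character at position 5 + 3 = 8 -> 'f'

Best match: offset=4, length=3 (matching 'aaa' starting at position 1)
LZ77 triple: (4, 3, 'f')


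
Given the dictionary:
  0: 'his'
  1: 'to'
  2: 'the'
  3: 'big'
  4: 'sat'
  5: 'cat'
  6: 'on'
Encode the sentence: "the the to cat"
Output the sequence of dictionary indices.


Look up each word in the dictionary:
  'the' -> 2
  'the' -> 2
  'to' -> 1
  'cat' -> 5

Encoded: [2, 2, 1, 5]


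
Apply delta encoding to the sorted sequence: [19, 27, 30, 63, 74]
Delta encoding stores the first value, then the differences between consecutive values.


First value: 19
Deltas:
  27 - 19 = 8
  30 - 27 = 3
  63 - 30 = 33
  74 - 63 = 11


Delta encoded: [19, 8, 3, 33, 11]


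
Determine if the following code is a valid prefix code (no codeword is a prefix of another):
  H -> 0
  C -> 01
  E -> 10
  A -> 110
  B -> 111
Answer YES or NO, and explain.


Checking each pair (does one codeword prefix another?):
  H='0' vs C='01': prefix -- VIOLATION

NO -- this is NOT a valid prefix code. H (0) is a prefix of C (01).


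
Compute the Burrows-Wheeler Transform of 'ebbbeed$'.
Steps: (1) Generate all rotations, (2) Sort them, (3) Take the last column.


Rotations (sorted):
  0: $ebbbeed -> last char: d
  1: bbbeed$e -> last char: e
  2: bbeed$eb -> last char: b
  3: beed$ebb -> last char: b
  4: d$ebbbee -> last char: e
  5: ebbbeed$ -> last char: $
  6: ed$ebbbe -> last char: e
  7: eed$ebbb -> last char: b


BWT = debbe$eb


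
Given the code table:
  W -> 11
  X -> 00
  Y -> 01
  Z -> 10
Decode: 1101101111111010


Decoding:
11 -> W
01 -> Y
10 -> Z
11 -> W
11 -> W
11 -> W
10 -> Z
10 -> Z


Result: WYZWWWZZ


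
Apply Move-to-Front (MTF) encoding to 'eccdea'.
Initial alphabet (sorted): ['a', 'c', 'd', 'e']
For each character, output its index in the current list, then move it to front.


MTF encoding:
'e': index 3 in ['a', 'c', 'd', 'e'] -> ['e', 'a', 'c', 'd']
'c': index 2 in ['e', 'a', 'c', 'd'] -> ['c', 'e', 'a', 'd']
'c': index 0 in ['c', 'e', 'a', 'd'] -> ['c', 'e', 'a', 'd']
'd': index 3 in ['c', 'e', 'a', 'd'] -> ['d', 'c', 'e', 'a']
'e': index 2 in ['d', 'c', 'e', 'a'] -> ['e', 'd', 'c', 'a']
'a': index 3 in ['e', 'd', 'c', 'a'] -> ['a', 'e', 'd', 'c']


Output: [3, 2, 0, 3, 2, 3]


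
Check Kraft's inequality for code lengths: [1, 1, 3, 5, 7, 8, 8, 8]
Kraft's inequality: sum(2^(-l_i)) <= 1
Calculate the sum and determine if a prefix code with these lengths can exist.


Sum = 2^(-1) + 2^(-1) + 2^(-3) + 2^(-5) + 2^(-7) + 2^(-8) + 2^(-8) + 2^(-8)
    = 0.5 + 0.5 + 0.125 + 0.03125 + 0.0078125 + 0.00390625 + 0.00390625 + 0.00390625
    = 301/256 = 1.17578125
Since 1.17578125 > 1, Kraft's inequality is NOT satisfied.
A prefix code with these lengths CANNOT exist.

Kraft sum = 1.17578125. Not satisfied.


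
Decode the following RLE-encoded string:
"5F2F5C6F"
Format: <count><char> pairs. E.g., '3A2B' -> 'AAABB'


Expanding each <count><char> pair:
  5F -> 'FFFFF'
  2F -> 'FF'
  5C -> 'CCCCC'
  6F -> 'FFFFFF'

Decoded = FFFFFFFCCCCCFFFFFF


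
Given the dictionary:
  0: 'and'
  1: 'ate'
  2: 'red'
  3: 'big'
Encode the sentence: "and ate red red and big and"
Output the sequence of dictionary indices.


Look up each word in the dictionary:
  'and' -> 0
  'ate' -> 1
  'red' -> 2
  'red' -> 2
  'and' -> 0
  'big' -> 3
  'and' -> 0

Encoded: [0, 1, 2, 2, 0, 3, 0]
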